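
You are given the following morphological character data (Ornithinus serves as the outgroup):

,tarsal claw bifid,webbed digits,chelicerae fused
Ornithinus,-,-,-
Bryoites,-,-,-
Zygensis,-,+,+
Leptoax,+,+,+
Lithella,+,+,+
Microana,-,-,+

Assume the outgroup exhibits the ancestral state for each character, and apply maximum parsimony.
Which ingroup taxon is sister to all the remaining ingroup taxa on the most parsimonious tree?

Bryoites

The outgroup has state '-' for every character, so '+' is the derived state throughout.
tarsal claw bifid: derived state '+' in Leptoax and Lithella only — synapomorphy for {Leptoax, Lithella}.
webbed digits (derived state '+') is shared by Leptoax, Lithella, and Zygensis — a synapomorphy uniting that clade.
chelicerae fused: derived state '+' in Leptoax, Lithella, Microana, and Zygensis only — synapomorphy for {Leptoax, Lithella, Microana, Zygensis}.
Most parsimonious ingroup topology: (Bryoites,((Zygensis,(Leptoax,Lithella)),Microana)).
Bryoites is sister to the clade containing all other ingroup taxa, so it is the earliest-diverging (most basal) ingroup lineage.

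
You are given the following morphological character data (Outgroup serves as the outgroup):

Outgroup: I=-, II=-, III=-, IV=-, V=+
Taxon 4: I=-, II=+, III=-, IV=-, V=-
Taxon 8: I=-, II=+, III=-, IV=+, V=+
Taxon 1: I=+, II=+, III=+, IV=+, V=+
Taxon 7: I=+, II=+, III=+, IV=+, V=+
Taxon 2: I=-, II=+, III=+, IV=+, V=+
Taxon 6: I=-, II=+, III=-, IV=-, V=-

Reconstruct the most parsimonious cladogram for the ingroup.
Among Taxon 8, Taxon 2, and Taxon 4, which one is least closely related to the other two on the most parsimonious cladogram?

Character polarity is set by the outgroup: the derived state is whichever differs from the outgroup's state, so for V the derived state is '-', and for the remaining characters it is '+'.
Only Taxon 1 and Taxon 7 show the derived state '+' for I, supporting them as a clade.
II (derived state '+') is shared by all ingroup taxa — unites the whole ingroup.
III (derived state '+') is shared by Taxon 1, Taxon 2, and Taxon 7 — a synapomorphy uniting that clade.
IV (derived state '+') is shared by Taxon 1, Taxon 2, Taxon 7, and Taxon 8 — a synapomorphy uniting that clade.
V: derived state '-' in Taxon 4 and Taxon 6 only — synapomorphy for {Taxon 4, Taxon 6}.
Most parsimonious ingroup topology: ((Taxon 4,Taxon 6),(Taxon 8,((Taxon 1,Taxon 7),Taxon 2))).
Taxon 8 and Taxon 2 share a more recent common ancestor with each other than either does with Taxon 4, so Taxon 4 is the least closely related of the three.

Taxon 4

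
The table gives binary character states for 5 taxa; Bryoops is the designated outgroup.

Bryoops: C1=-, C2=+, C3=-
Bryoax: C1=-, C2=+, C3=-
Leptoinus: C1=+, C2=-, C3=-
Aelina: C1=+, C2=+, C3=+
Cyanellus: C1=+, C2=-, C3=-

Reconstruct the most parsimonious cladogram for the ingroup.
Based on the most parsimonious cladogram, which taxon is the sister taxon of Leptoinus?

Character polarity is set by the outgroup: the derived state is whichever differs from the outgroup's state, so for C2 the derived state is '-', and for the remaining characters it is '+'.
C1 (derived state '+') is shared by Aelina, Cyanellus, and Leptoinus — a synapomorphy uniting that clade.
C2: derived state '-' in Cyanellus and Leptoinus only — synapomorphy for {Cyanellus, Leptoinus}.
C3 (derived state '+') is unique to Aelina (autapomorphy; uninformative for grouping).
Most parsimonious ingroup topology: (Bryoax,((Leptoinus,Cyanellus),Aelina)).
Leptoinus and Cyanellus form a cherry on this tree, so they are sister taxa.

Cyanellus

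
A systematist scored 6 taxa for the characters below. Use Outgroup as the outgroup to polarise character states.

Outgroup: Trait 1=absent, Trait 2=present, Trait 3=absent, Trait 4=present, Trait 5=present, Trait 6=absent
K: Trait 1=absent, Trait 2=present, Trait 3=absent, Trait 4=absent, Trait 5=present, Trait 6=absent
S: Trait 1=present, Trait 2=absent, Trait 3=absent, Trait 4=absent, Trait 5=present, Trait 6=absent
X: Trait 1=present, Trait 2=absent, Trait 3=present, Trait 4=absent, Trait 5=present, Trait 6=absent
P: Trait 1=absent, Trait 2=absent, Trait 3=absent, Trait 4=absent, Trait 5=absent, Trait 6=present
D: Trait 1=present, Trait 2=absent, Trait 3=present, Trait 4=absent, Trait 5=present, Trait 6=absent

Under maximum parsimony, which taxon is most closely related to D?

X

Character polarity is set by the outgroup: the derived state is whichever differs from the outgroup's state, so for Trait 2, Trait 4, Trait 5 the derived state is 'absent', and for the remaining characters it is 'present'.
Only D, S, and X show the derived state 'present' for Trait 1, supporting them as a clade.
Trait 2 (derived state 'absent') is shared by D, P, S, and X — a synapomorphy uniting that clade.
Trait 3: derived state 'present' in D and X only — synapomorphy for {D, X}.
Trait 4 (derived state 'absent') is shared by all ingroup taxa — unites the whole ingroup.
Trait 5 (derived state 'absent') is unique to P (autapomorphy; uninformative for grouping).
Trait 6 (derived state 'present') is unique to P (autapomorphy; uninformative for grouping).
Most parsimonious ingroup topology: (K,((S,(X,D)),P)).
D and X form a cherry on this tree, so they are sister taxa.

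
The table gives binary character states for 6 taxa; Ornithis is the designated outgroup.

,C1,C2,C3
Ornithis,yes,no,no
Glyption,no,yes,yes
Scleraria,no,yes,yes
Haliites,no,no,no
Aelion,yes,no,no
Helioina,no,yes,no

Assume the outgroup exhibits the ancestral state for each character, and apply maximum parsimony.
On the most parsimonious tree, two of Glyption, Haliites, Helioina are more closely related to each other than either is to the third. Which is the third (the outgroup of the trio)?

Haliites

Character polarity is set by the outgroup: the derived state is whichever differs from the outgroup's state, so for C1 the derived state is 'no', and for the remaining characters it is 'yes'.
C1 (derived state 'no') is shared by Glyption, Haliites, Helioina, and Scleraria — a synapomorphy uniting that clade.
C2 (derived state 'yes') is shared by Glyption, Helioina, and Scleraria — a synapomorphy uniting that clade.
Only Glyption and Scleraria show the derived state 'yes' for C3, supporting them as a clade.
Most parsimonious ingroup topology: ((((Glyption,Scleraria),Helioina),Haliites),Aelion).
Glyption and Helioina share a more recent common ancestor with each other than either does with Haliites, so Haliites is the least closely related of the three.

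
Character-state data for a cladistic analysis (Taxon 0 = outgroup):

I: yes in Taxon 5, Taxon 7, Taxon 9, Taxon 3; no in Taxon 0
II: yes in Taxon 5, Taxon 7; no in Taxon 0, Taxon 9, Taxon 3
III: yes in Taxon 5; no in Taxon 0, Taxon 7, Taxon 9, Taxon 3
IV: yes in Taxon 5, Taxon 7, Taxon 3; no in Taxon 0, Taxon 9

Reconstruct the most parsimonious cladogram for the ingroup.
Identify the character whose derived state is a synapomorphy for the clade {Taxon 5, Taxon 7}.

The outgroup has state 'no' for every character, so 'yes' is the derived state throughout.
I (derived state 'yes') is shared by all ingroup taxa — unites the whole ingroup.
II (derived state 'yes') is shared by Taxon 5 and Taxon 7 — a synapomorphy uniting that clade.
III: derived state 'yes' in Taxon 5 only — an autapomorphy, so it tells us nothing about relationships among taxa.
IV (derived state 'yes') is shared by Taxon 3, Taxon 5, and Taxon 7 — a synapomorphy uniting that clade.
Most parsimonious ingroup topology: (((Taxon 5,Taxon 7),Taxon 3),Taxon 9).
The clade {Taxon 5, Taxon 7} is supported by II: its derived state 'yes' occurs in exactly those taxa and in no other taxon (including the outgroup).

II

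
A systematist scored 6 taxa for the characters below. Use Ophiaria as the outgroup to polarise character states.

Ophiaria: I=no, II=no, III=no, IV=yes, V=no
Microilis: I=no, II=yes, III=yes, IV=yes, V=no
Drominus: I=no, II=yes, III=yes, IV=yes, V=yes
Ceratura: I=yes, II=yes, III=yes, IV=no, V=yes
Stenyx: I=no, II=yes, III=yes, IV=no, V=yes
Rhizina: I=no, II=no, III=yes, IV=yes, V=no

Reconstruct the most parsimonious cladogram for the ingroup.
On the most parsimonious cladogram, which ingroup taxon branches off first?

Rhizina

Character polarity is set by the outgroup: the derived state is whichever differs from the outgroup's state, so for IV the derived state is 'no', and for the remaining characters it is 'yes'.
I (derived state 'yes') is unique to Ceratura (autapomorphy; uninformative for grouping).
II (derived state 'yes') is shared by Ceratura, Drominus, Microilis, and Stenyx — a synapomorphy uniting that clade.
III (derived state 'yes') is shared by all ingroup taxa — unites the whole ingroup.
IV (derived state 'no') is shared by Ceratura and Stenyx — a synapomorphy uniting that clade.
V: derived state 'yes' in Ceratura, Drominus, and Stenyx only — synapomorphy for {Ceratura, Drominus, Stenyx}.
Most parsimonious ingroup topology: ((Microilis,(Drominus,(Ceratura,Stenyx))),Rhizina).
Rhizina is sister to the clade containing all other ingroup taxa, so it is the earliest-diverging (most basal) ingroup lineage.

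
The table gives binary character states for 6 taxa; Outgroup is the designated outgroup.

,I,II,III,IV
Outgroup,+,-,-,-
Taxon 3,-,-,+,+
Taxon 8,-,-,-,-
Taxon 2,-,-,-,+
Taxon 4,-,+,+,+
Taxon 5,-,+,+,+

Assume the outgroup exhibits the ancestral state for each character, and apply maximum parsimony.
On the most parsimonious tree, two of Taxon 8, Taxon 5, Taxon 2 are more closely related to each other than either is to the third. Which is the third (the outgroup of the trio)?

Character polarity is set by the outgroup: the derived state is whichever differs from the outgroup's state, so for I the derived state is '-', and for the remaining characters it is '+'.
All ingroup taxa share the derived state '-' for I; it defines the ingroup but does not resolve relationships within it.
II (derived state '+') is shared by Taxon 4 and Taxon 5 — a synapomorphy uniting that clade.
Only Taxon 3, Taxon 4, and Taxon 5 show the derived state '+' for III, supporting them as a clade.
IV: derived state '+' in Taxon 2, Taxon 3, Taxon 4, and Taxon 5 only — synapomorphy for {Taxon 2, Taxon 3, Taxon 4, Taxon 5}.
Most parsimonious ingroup topology: (((Taxon 3,(Taxon 4,Taxon 5)),Taxon 2),Taxon 8).
Taxon 2 and Taxon 5 share a more recent common ancestor with each other than either does with Taxon 8, so Taxon 8 is the least closely related of the three.

Taxon 8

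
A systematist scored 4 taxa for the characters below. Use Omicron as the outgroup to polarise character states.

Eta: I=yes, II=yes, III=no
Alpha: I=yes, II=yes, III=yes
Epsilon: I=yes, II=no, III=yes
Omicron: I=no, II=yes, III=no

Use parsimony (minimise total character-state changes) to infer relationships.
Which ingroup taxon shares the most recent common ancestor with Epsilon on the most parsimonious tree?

Alpha

Character polarity is set by the outgroup: the derived state is whichever differs from the outgroup's state, so for II the derived state is 'no', and for the remaining characters it is 'yes'.
All ingroup taxa share the derived state 'yes' for I; it defines the ingroup but does not resolve relationships within it.
II (derived state 'no') is unique to Epsilon (autapomorphy; uninformative for grouping).
Only Alpha and Epsilon show the derived state 'yes' for III, supporting them as a clade.
Most parsimonious ingroup topology: ((Epsilon,Alpha),Eta).
Epsilon and Alpha form a cherry on this tree, so they are sister taxa.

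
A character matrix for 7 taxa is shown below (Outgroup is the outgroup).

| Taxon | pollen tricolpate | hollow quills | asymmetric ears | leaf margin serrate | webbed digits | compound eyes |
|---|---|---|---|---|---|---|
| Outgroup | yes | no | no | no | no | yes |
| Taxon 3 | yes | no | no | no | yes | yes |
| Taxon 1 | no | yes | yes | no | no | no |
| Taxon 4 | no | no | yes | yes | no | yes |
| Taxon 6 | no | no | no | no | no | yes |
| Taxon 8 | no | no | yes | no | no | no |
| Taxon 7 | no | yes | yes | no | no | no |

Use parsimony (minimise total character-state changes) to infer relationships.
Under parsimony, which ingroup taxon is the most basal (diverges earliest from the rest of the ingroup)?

Character polarity is set by the outgroup: the derived state is whichever differs from the outgroup's state, so for pollen tricolpate, compound eyes the derived state is 'no', and for the remaining characters it is 'yes'.
pollen tricolpate: derived state 'no' in Taxon 1, Taxon 4, Taxon 6, Taxon 7, and Taxon 8 only — synapomorphy for {Taxon 1, Taxon 4, Taxon 6, Taxon 7, Taxon 8}.
hollow quills (derived state 'yes') is shared by Taxon 1 and Taxon 7 — a synapomorphy uniting that clade.
asymmetric ears: derived state 'yes' in Taxon 1, Taxon 4, Taxon 7, and Taxon 8 only — synapomorphy for {Taxon 1, Taxon 4, Taxon 7, Taxon 8}.
leaf margin serrate (derived state 'yes') is unique to Taxon 4 (autapomorphy; uninformative for grouping).
webbed digits (derived state 'yes') is unique to Taxon 3 (autapomorphy; uninformative for grouping).
Only Taxon 1, Taxon 7, and Taxon 8 show the derived state 'no' for compound eyes, supporting them as a clade.
Most parsimonious ingroup topology: (Taxon 3,((((Taxon 1,Taxon 7),Taxon 8),Taxon 4),Taxon 6)).
Taxon 3 is sister to the clade containing all other ingroup taxa, so it is the earliest-diverging (most basal) ingroup lineage.

Taxon 3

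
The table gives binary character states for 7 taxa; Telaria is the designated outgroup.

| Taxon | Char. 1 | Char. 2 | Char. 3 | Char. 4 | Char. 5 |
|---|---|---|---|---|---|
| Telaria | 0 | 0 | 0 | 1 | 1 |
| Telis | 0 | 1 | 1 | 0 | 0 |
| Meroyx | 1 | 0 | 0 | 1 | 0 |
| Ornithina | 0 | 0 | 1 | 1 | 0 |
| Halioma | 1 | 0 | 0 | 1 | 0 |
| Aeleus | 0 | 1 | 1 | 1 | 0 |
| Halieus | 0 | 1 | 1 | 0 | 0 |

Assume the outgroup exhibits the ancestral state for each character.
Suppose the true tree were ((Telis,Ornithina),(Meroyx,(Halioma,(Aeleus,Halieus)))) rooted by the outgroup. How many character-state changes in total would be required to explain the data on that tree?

9

Map each character onto ((Telis,Ornithina),(Meroyx,(Halioma,(Aeleus,Halieus)))) (rooted by Telaria) and count the minimum state changes it requires (Fitch parsimony):
Char. 1: 2; Char. 2: 2; Char. 3: 2; Char. 4: 2; Char. 5: 1.
Total tree length = 9.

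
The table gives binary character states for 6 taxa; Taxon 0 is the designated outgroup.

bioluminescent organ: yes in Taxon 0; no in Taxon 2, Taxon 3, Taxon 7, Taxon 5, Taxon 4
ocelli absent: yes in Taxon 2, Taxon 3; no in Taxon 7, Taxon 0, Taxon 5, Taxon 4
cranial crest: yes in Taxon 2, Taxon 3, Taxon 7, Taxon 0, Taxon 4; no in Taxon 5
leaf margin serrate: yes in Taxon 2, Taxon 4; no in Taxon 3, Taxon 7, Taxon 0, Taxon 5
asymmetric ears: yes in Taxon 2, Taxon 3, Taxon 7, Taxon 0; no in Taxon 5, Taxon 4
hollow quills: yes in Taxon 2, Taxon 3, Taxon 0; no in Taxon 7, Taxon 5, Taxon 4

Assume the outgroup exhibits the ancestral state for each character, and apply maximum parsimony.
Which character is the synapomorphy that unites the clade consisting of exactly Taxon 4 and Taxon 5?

asymmetric ears

Character polarity is set by the outgroup: the derived state is whichever differs from the outgroup's state, so for bioluminescent organ, cranial crest, asymmetric ears, hollow quills the derived state is 'no', and for the remaining characters it is 'yes'.
bioluminescent organ (derived state 'no') is shared by all ingroup taxa — unites the whole ingroup.
Only Taxon 2 and Taxon 3 show the derived state 'yes' for ocelli absent, supporting them as a clade.
cranial crest: derived state 'no' in Taxon 5 only — an autapomorphy, so it tells us nothing about relationships among taxa.
leaf margin serrate (state 'yes') occurs in Taxon 2 and Taxon 4 but conflicts with the nesting implied by the other characters — most parsimoniously interpreted as homoplasy.
asymmetric ears: derived state 'no' in Taxon 4 and Taxon 5 only — synapomorphy for {Taxon 4, Taxon 5}.
hollow quills: derived state 'no' in Taxon 4, Taxon 5, and Taxon 7 only — synapomorphy for {Taxon 4, Taxon 5, Taxon 7}.
Most parsimonious ingroup topology: ((Taxon 2,Taxon 3),(Taxon 7,(Taxon 5,Taxon 4))).
The clade {Taxon 4, Taxon 5} is supported by asymmetric ears: its derived state 'no' occurs in exactly those taxa and in no other taxon (including the outgroup).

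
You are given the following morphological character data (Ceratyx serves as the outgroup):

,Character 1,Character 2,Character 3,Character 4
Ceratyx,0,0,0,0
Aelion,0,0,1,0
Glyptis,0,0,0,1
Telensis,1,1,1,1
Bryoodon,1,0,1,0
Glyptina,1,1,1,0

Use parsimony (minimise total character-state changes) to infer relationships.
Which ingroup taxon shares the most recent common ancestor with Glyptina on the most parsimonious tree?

Telensis

The outgroup has state '0' for every character, so '1' is the derived state throughout.
Character 1 (derived state '1') is shared by Bryoodon, Glyptina, and Telensis — a synapomorphy uniting that clade.
Character 2 (derived state '1') is shared by Glyptina and Telensis — a synapomorphy uniting that clade.
Only Aelion, Bryoodon, Glyptina, and Telensis show the derived state '1' for Character 3, supporting them as a clade.
Character 4 groups Glyptis and Telensis, which is incompatible with the clades supported by the remaining characters; treating it as convergent (homoplasy) costs fewer steps than any alternative tree.
Most parsimonious ingroup topology: ((Aelion,((Telensis,Glyptina),Bryoodon)),Glyptis).
Glyptina and Telensis form a cherry on this tree, so they are sister taxa.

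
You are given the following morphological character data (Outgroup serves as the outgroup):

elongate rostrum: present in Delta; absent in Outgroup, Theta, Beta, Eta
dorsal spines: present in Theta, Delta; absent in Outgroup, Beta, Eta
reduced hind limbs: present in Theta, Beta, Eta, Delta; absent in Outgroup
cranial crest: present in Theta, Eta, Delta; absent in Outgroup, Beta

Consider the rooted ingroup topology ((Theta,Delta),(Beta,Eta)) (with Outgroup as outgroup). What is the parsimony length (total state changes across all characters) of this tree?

Map each character onto ((Theta,Delta),(Beta,Eta)) (rooted by Outgroup) and count the minimum state changes it requires (Fitch parsimony):
elongate rostrum: 1; dorsal spines: 1; reduced hind limbs: 1; cranial crest: 2.
Total tree length = 5.

5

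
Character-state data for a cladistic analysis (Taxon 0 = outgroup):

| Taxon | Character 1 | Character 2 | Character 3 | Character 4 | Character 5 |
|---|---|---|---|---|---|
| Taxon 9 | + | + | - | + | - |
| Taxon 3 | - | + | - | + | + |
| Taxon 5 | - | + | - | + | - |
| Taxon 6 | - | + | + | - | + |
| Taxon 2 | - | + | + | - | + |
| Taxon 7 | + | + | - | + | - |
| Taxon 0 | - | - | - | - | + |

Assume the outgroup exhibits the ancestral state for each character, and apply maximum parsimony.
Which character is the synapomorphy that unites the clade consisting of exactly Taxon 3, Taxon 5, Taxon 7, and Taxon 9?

Character 4

Character polarity is set by the outgroup: the derived state is whichever differs from the outgroup's state, so for Character 5 the derived state is '-', and for the remaining characters it is '+'.
Only Taxon 7 and Taxon 9 show the derived state '+' for Character 1, supporting them as a clade.
Character 2 (derived state '+') is shared by all ingroup taxa — unites the whole ingroup.
Only Taxon 2 and Taxon 6 show the derived state '+' for Character 3, supporting them as a clade.
Only Taxon 3, Taxon 5, Taxon 7, and Taxon 9 show the derived state '+' for Character 4, supporting them as a clade.
Character 5: derived state '-' in Taxon 5, Taxon 7, and Taxon 9 only — synapomorphy for {Taxon 5, Taxon 7, Taxon 9}.
Most parsimonious ingroup topology: ((Taxon 2,Taxon 6),((Taxon 5,(Taxon 7,Taxon 9)),Taxon 3)).
The clade {Taxon 3, Taxon 5, Taxon 7, Taxon 9} is supported by Character 4: its derived state '+' occurs in exactly those taxa and in no other taxon (including the outgroup).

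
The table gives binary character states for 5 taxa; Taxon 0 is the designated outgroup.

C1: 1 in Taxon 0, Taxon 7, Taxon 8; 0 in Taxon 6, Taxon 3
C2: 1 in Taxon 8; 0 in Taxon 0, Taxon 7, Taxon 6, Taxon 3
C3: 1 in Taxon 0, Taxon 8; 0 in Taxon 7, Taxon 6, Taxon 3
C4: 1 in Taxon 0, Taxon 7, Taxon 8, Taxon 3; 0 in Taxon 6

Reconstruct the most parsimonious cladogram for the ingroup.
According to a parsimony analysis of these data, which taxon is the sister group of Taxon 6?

Taxon 3

Character polarity is set by the outgroup: the derived state is whichever differs from the outgroup's state, so for C1, C3, C4 the derived state is '0', and for the remaining characters it is '1'.
Only Taxon 3 and Taxon 6 show the derived state '0' for C1, supporting them as a clade.
C2: derived state '1' in Taxon 8 only — an autapomorphy, so it tells us nothing about relationships among taxa.
C3: derived state '0' in Taxon 3, Taxon 6, and Taxon 7 only — synapomorphy for {Taxon 3, Taxon 6, Taxon 7}.
C4 (derived state '0') is unique to Taxon 6 (autapomorphy; uninformative for grouping).
Most parsimonious ingroup topology: ((Taxon 7,(Taxon 6,Taxon 3)),Taxon 8).
Taxon 6 and Taxon 3 form a cherry on this tree, so they are sister taxa.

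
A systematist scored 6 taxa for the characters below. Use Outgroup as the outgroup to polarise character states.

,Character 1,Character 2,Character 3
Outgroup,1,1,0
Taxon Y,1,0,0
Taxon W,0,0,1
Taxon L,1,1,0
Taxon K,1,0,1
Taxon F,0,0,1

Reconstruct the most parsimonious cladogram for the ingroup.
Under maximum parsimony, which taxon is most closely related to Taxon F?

Character polarity is set by the outgroup: the derived state is whichever differs from the outgroup's state, so for Character 1, Character 2 the derived state is '0', and for the remaining characters it is '1'.
Character 1 (derived state '0') is shared by Taxon F and Taxon W — a synapomorphy uniting that clade.
Character 2: derived state '0' in Taxon F, Taxon K, Taxon W, and Taxon Y only — synapomorphy for {Taxon F, Taxon K, Taxon W, Taxon Y}.
Character 3: derived state '1' in Taxon F, Taxon K, and Taxon W only — synapomorphy for {Taxon F, Taxon K, Taxon W}.
Most parsimonious ingroup topology: ((Taxon Y,((Taxon W,Taxon F),Taxon K)),Taxon L).
Taxon F and Taxon W form a cherry on this tree, so they are sister taxa.

Taxon W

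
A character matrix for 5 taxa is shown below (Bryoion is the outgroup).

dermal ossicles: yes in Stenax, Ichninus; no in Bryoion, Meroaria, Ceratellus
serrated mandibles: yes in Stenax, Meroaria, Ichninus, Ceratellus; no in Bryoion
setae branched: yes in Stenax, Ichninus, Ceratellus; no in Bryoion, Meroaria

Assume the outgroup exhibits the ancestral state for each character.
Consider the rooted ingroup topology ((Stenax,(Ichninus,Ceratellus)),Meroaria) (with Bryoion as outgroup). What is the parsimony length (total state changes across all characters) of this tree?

Map each character onto ((Stenax,(Ichninus,Ceratellus)),Meroaria) (rooted by Bryoion) and count the minimum state changes it requires (Fitch parsimony):
dermal ossicles: 2; serrated mandibles: 1; setae branched: 1.
Total tree length = 4.

4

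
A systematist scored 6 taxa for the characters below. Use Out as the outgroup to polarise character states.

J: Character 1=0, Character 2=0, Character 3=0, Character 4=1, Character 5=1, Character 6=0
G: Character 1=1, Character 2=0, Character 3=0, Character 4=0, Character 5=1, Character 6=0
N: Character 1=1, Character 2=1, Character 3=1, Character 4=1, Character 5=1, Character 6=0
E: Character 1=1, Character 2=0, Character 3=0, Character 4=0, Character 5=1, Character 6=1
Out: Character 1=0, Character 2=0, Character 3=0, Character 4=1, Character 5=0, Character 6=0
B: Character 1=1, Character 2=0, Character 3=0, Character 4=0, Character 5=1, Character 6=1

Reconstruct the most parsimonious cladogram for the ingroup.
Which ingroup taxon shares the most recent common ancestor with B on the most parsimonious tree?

Character polarity is set by the outgroup: the derived state is whichever differs from the outgroup's state, so for Character 4 the derived state is '0', and for the remaining characters it is '1'.
Character 1 (derived state '1') is shared by B, E, G, and N — a synapomorphy uniting that clade.
Character 2 (derived state '1') is unique to N (autapomorphy; uninformative for grouping).
Character 3 (derived state '1') is unique to N (autapomorphy; uninformative for grouping).
Only B, E, and G show the derived state '0' for Character 4, supporting them as a clade.
Character 5 (derived state '1') is shared by all ingroup taxa — unites the whole ingroup.
Character 6: derived state '1' in B and E only — synapomorphy for {B, E}.
Most parsimonious ingroup topology: ((N,((E,B),G)),J).
B and E form a cherry on this tree, so they are sister taxa.

E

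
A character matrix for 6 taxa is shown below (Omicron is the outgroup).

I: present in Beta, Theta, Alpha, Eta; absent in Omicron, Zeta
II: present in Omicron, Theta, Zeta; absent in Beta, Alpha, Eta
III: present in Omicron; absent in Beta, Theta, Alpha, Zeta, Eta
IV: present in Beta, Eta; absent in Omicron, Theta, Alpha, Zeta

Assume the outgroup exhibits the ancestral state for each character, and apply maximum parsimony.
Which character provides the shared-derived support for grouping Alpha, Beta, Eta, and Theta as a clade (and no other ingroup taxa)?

I

Character polarity is set by the outgroup: the derived state is whichever differs from the outgroup's state, so for II, III the derived state is 'absent', and for the remaining characters it is 'present'.
Only Alpha, Beta, Eta, and Theta show the derived state 'present' for I, supporting them as a clade.
Only Alpha, Beta, and Eta show the derived state 'absent' for II, supporting them as a clade.
All ingroup taxa share the derived state 'absent' for III; it defines the ingroup but does not resolve relationships within it.
IV: derived state 'present' in Beta and Eta only — synapomorphy for {Beta, Eta}.
Most parsimonious ingroup topology: ((((Beta,Eta),Alpha),Theta),Zeta).
The clade {Alpha, Beta, Eta, Theta} is supported by I: its derived state 'present' occurs in exactly those taxa and in no other taxon (including the outgroup).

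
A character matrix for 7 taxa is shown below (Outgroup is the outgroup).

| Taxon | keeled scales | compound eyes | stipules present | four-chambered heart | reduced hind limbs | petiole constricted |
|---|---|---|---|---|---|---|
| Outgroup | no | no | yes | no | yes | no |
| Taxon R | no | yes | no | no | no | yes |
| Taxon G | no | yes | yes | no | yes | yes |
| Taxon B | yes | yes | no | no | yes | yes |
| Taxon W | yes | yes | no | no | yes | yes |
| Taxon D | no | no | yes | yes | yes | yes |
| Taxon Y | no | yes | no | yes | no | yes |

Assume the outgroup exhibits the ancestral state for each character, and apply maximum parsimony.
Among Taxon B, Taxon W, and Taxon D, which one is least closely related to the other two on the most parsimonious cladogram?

Taxon D

Character polarity is set by the outgroup: the derived state is whichever differs from the outgroup's state, so for stipules present, reduced hind limbs the derived state is 'no', and for the remaining characters it is 'yes'.
keeled scales (derived state 'yes') is shared by Taxon B and Taxon W — a synapomorphy uniting that clade.
compound eyes: derived state 'yes' in Taxon B, Taxon G, Taxon R, Taxon W, and Taxon Y only — synapomorphy for {Taxon B, Taxon G, Taxon R, Taxon W, Taxon Y}.
stipules present (derived state 'no') is shared by Taxon B, Taxon R, Taxon W, and Taxon Y — a synapomorphy uniting that clade.
four-chambered heart (state 'yes') occurs in Taxon D and Taxon Y but conflicts with the nesting implied by the other characters — most parsimoniously interpreted as homoplasy.
Only Taxon R and Taxon Y show the derived state 'no' for reduced hind limbs, supporting them as a clade.
petiole constricted (derived state 'yes') is shared by all ingroup taxa — unites the whole ingroup.
Most parsimonious ingroup topology: ((((Taxon R,Taxon Y),(Taxon B,Taxon W)),Taxon G),Taxon D).
Taxon W and Taxon B share a more recent common ancestor with each other than either does with Taxon D, so Taxon D is the least closely related of the three.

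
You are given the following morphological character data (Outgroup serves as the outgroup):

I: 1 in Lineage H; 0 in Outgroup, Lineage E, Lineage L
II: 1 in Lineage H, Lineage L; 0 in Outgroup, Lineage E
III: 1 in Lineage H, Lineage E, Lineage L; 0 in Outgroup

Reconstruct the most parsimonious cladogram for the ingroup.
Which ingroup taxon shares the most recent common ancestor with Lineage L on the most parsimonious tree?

Lineage H

The outgroup has state '0' for every character, so '1' is the derived state throughout.
I (derived state '1') is unique to Lineage H (autapomorphy; uninformative for grouping).
II: derived state '1' in Lineage H and Lineage L only — synapomorphy for {Lineage H, Lineage L}.
III (derived state '1') is shared by all ingroup taxa — unites the whole ingroup.
Most parsimonious ingroup topology: ((Lineage H,Lineage L),Lineage E).
Lineage L and Lineage H form a cherry on this tree, so they are sister taxa.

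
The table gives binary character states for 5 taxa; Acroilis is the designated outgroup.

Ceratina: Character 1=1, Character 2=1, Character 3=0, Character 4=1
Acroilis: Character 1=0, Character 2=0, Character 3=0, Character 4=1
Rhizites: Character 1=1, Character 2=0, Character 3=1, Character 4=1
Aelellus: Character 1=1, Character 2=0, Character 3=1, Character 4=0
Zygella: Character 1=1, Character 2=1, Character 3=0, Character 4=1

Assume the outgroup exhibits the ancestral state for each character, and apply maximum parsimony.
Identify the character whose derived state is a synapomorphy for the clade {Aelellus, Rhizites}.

Character 3

Character polarity is set by the outgroup: the derived state is whichever differs from the outgroup's state, so for Character 4 the derived state is '0', and for the remaining characters it is '1'.
All ingroup taxa share the derived state '1' for Character 1; it defines the ingroup but does not resolve relationships within it.
Character 2: derived state '1' in Ceratina and Zygella only — synapomorphy for {Ceratina, Zygella}.
Character 3: derived state '1' in Aelellus and Rhizites only — synapomorphy for {Aelellus, Rhizites}.
Character 4 (derived state '0') is unique to Aelellus (autapomorphy; uninformative for grouping).
Most parsimonious ingroup topology: ((Ceratina,Zygella),(Aelellus,Rhizites)).
The clade {Aelellus, Rhizites} is supported by Character 3: its derived state '1' occurs in exactly those taxa and in no other taxon (including the outgroup).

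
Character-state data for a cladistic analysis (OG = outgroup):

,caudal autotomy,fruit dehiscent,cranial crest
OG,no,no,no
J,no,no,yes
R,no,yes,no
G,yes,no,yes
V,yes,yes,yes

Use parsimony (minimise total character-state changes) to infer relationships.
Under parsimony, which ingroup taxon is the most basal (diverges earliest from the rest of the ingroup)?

The outgroup has state 'no' for every character, so 'yes' is the derived state throughout.
Only G and V show the derived state 'yes' for caudal autotomy, supporting them as a clade.
fruit dehiscent groups R and V, which is incompatible with the clades supported by the remaining characters; treating it as convergent (homoplasy) costs fewer steps than any alternative tree.
Only G, J, and V show the derived state 'yes' for cranial crest, supporting them as a clade.
Most parsimonious ingroup topology: ((J,(G,V)),R).
R is sister to the clade containing all other ingroup taxa, so it is the earliest-diverging (most basal) ingroup lineage.

R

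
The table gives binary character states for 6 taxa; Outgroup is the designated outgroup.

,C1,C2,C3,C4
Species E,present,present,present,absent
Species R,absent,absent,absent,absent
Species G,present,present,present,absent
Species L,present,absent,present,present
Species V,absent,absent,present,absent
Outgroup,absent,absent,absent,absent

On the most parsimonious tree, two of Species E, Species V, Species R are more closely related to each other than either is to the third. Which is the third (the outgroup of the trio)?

Species R

The outgroup has state 'absent' for every character, so 'present' is the derived state throughout.
C1: derived state 'present' in Species E, Species G, and Species L only — synapomorphy for {Species E, Species G, Species L}.
Only Species E and Species G show the derived state 'present' for C2, supporting them as a clade.
Only Species E, Species G, Species L, and Species V show the derived state 'present' for C3, supporting them as a clade.
C4: derived state 'present' in Species L only — an autapomorphy, so it tells us nothing about relationships among taxa.
Most parsimonious ingroup topology: (((Species L,(Species G,Species E)),Species V),Species R).
Species E and Species V share a more recent common ancestor with each other than either does with Species R, so Species R is the least closely related of the three.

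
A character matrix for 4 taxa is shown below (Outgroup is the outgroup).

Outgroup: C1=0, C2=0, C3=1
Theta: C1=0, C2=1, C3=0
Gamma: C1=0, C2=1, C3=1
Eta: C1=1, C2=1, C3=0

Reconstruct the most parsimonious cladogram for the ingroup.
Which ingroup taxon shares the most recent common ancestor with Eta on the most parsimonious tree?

Theta

Character polarity is set by the outgroup: the derived state is whichever differs from the outgroup's state, so for C3 the derived state is '0', and for the remaining characters it is '1'.
C1 (derived state '1') is unique to Eta (autapomorphy; uninformative for grouping).
All ingroup taxa share the derived state '1' for C2; it defines the ingroup but does not resolve relationships within it.
Only Eta and Theta show the derived state '0' for C3, supporting them as a clade.
Most parsimonious ingroup topology: ((Theta,Eta),Gamma).
Eta and Theta form a cherry on this tree, so they are sister taxa.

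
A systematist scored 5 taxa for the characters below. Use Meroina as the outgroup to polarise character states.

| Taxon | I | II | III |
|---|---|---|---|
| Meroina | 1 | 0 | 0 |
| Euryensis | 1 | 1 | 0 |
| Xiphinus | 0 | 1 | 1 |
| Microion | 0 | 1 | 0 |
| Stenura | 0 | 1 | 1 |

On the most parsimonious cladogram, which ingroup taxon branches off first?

Character polarity is set by the outgroup: the derived state is whichever differs from the outgroup's state, so for I the derived state is '0', and for the remaining characters it is '1'.
I (derived state '0') is shared by Microion, Stenura, and Xiphinus — a synapomorphy uniting that clade.
II (derived state '1') is shared by all ingroup taxa — unites the whole ingroup.
III (derived state '1') is shared by Stenura and Xiphinus — a synapomorphy uniting that clade.
Most parsimonious ingroup topology: (Euryensis,((Xiphinus,Stenura),Microion)).
Euryensis is sister to the clade containing all other ingroup taxa, so it is the earliest-diverging (most basal) ingroup lineage.

Euryensis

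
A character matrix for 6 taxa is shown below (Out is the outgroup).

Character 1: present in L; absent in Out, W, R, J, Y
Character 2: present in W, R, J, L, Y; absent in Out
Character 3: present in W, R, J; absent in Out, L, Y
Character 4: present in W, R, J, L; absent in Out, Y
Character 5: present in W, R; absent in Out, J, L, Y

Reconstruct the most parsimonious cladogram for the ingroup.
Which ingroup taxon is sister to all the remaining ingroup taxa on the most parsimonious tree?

The outgroup has state 'absent' for every character, so 'present' is the derived state throughout.
Character 1: derived state 'present' in L only — an autapomorphy, so it tells us nothing about relationships among taxa.
All ingroup taxa share the derived state 'present' for Character 2; it defines the ingroup but does not resolve relationships within it.
Character 3 (derived state 'present') is shared by J, R, and W — a synapomorphy uniting that clade.
Only J, L, R, and W show the derived state 'present' for Character 4, supporting them as a clade.
Character 5: derived state 'present' in R and W only — synapomorphy for {R, W}.
Most parsimonious ingroup topology: ((((W,R),J),L),Y).
Y is sister to the clade containing all other ingroup taxa, so it is the earliest-diverging (most basal) ingroup lineage.

Y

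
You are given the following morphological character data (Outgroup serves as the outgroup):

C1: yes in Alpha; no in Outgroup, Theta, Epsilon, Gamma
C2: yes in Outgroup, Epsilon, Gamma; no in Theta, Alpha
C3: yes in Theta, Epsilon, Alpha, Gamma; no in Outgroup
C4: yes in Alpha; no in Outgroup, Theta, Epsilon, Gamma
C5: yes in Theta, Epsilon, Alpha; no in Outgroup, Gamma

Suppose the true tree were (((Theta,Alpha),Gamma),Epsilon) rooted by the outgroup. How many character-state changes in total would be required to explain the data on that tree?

Map each character onto (((Theta,Alpha),Gamma),Epsilon) (rooted by Outgroup) and count the minimum state changes it requires (Fitch parsimony):
C1: 1; C2: 1; C3: 1; C4: 1; C5: 2.
Total tree length = 6.

6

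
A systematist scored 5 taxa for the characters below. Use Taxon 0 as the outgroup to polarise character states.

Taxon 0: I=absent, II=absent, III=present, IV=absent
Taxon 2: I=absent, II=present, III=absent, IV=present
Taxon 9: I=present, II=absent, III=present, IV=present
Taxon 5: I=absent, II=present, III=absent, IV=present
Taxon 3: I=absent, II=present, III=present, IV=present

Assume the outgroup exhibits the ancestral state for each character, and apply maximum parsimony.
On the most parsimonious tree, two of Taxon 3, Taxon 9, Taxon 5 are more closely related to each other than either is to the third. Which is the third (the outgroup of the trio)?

Taxon 9

Character polarity is set by the outgroup: the derived state is whichever differs from the outgroup's state, so for III the derived state is 'absent', and for the remaining characters it is 'present'.
I (derived state 'present') is unique to Taxon 9 (autapomorphy; uninformative for grouping).
II: derived state 'present' in Taxon 2, Taxon 3, and Taxon 5 only — synapomorphy for {Taxon 2, Taxon 3, Taxon 5}.
III (derived state 'absent') is shared by Taxon 2 and Taxon 5 — a synapomorphy uniting that clade.
IV (derived state 'present') is shared by all ingroup taxa — unites the whole ingroup.
Most parsimonious ingroup topology: (((Taxon 2,Taxon 5),Taxon 3),Taxon 9).
Taxon 5 and Taxon 3 share a more recent common ancestor with each other than either does with Taxon 9, so Taxon 9 is the least closely related of the three.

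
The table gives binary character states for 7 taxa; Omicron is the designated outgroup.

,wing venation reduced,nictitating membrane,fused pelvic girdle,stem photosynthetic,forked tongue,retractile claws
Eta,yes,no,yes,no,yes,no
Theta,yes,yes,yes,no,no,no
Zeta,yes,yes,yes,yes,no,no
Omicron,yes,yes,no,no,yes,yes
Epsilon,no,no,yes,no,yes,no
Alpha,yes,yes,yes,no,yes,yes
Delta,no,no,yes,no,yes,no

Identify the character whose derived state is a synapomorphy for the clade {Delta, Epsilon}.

Character polarity is set by the outgroup: the derived state is whichever differs from the outgroup's state, so for wing venation reduced, nictitating membrane, forked tongue, retractile claws the derived state is 'no', and for the remaining characters it is 'yes'.
Only Delta and Epsilon show the derived state 'no' for wing venation reduced, supporting them as a clade.
nictitating membrane: derived state 'no' in Delta, Epsilon, and Eta only — synapomorphy for {Delta, Epsilon, Eta}.
All ingroup taxa share the derived state 'yes' for fused pelvic girdle; it defines the ingroup but does not resolve relationships within it.
stem photosynthetic: derived state 'yes' in Zeta only — an autapomorphy, so it tells us nothing about relationships among taxa.
forked tongue (derived state 'no') is shared by Theta and Zeta — a synapomorphy uniting that clade.
retractile claws: derived state 'no' in Delta, Epsilon, Eta, Theta, and Zeta only — synapomorphy for {Delta, Epsilon, Eta, Theta, Zeta}.
Most parsimonious ingroup topology: (Alpha,(((Epsilon,Delta),Eta),(Theta,Zeta))).
The clade {Delta, Epsilon} is supported by wing venation reduced: its derived state 'no' occurs in exactly those taxa and in no other taxon (including the outgroup).

wing venation reduced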